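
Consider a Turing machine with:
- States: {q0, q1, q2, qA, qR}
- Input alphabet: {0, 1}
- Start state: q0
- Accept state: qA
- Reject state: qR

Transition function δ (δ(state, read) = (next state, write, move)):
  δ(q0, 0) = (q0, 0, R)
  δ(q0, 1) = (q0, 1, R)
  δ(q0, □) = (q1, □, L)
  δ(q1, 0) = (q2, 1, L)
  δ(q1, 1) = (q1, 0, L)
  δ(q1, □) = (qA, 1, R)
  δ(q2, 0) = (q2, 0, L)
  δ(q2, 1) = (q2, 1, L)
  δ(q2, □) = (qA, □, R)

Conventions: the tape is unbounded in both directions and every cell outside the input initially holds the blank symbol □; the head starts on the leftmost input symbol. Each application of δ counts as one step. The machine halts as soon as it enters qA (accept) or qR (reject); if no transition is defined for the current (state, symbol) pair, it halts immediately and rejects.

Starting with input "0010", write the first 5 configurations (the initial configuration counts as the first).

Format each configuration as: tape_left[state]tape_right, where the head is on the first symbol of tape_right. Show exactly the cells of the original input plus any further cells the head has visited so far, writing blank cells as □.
Step 0: [q0]0010 (head at position 0)
Step 1: δ(q0, 0) = (q0, 0, R)  ⊢  0[q0]010 (head at position 1)
Step 2: δ(q0, 0) = (q0, 0, R)  ⊢  00[q0]10 (head at position 2)
Step 3: δ(q0, 1) = (q0, 1, R)  ⊢  001[q0]0 (head at position 3)
Step 4: δ(q0, 0) = (q0, 0, R)  ⊢  0010[q0]□ (head at position 4)

Final answer: [q0]0010 ⊢ 0[q0]010 ⊢ 00[q0]10 ⊢ 001[q0]0 ⊢ 0010[q0]□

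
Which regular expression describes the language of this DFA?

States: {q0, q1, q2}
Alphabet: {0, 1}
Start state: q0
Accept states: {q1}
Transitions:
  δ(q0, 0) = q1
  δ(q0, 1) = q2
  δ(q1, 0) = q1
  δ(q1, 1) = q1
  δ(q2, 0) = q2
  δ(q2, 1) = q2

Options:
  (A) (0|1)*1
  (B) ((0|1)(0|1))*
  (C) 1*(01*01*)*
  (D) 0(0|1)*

Testing sample strings against the DFA:
  '101' -> rejected
  '10100' -> rejected
  '0110' -> accepted
  '0011' -> accepted
Checking each option for a counterexample:
  (A) (0|1)*1: '0' is accepted by the DFA but does not match the regex → eliminated
  (B) ((0|1)(0|1))*: ε is rejected by the DFA but matches the regex → eliminated
  (C) 1*(01*01*)*: ε is rejected by the DFA but matches the regex → eliminated
  (D) 0(0|1)*: agrees with the DFA on all strings of length ≤ 4
Only (D) 0(0|1)* is consistent with the DFA.

Final answer: (D) 0(0|1)*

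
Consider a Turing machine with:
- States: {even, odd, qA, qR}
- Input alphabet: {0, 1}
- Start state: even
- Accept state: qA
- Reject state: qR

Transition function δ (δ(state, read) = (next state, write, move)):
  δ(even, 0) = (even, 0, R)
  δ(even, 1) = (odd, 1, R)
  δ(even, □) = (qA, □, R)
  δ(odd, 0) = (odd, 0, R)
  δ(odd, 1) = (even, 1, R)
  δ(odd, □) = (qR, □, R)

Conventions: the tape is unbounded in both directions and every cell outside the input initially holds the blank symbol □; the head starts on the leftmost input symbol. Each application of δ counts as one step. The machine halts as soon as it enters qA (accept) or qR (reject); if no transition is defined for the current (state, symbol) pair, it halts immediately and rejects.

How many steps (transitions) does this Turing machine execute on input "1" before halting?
Step 0: [even]1 (head at position 0)
Step 1: δ(even, 1) = (odd, 1, R)  ⊢  1[odd]□ (head at position 1)
Step 2: δ(odd, □) = (qR, □, R)  ⊢  1□[qR]□ (head at position 2)
The machine is in qR, so it halts and rejects.
Number of transitions executed: 2.

Final answer: 2 steps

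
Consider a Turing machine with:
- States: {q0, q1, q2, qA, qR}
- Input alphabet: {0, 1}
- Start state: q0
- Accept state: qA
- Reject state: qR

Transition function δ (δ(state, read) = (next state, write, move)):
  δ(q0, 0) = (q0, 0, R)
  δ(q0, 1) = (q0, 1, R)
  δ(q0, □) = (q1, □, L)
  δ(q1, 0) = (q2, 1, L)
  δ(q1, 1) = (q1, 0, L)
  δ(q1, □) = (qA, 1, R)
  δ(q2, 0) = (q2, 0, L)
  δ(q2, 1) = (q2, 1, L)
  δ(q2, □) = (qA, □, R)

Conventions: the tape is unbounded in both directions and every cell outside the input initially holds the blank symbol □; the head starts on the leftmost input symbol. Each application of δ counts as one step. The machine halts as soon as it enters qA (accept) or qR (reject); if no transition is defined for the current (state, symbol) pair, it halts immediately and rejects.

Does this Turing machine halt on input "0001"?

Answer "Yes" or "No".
Step 0: [q0]0001 (head at position 0)
Step 1: δ(q0, 0) = (q0, 0, R)  ⊢  0[q0]001 (head at position 1)
Step 2: δ(q0, 0) = (q0, 0, R)  ⊢  00[q0]01 (head at position 2)
Step 3: δ(q0, 0) = (q0, 0, R)  ⊢  000[q0]1 (head at position 3)
Step 4: δ(q0, 1) = (q0, 1, R)  ⊢  0001[q0]□ (head at position 4)
Step 5: δ(q0, □) = (q1, □, L)  ⊢  000[q1]1□ (head at position 3)
Step 6: δ(q1, 1) = (q1, 0, L)  ⊢  00[q1]00□ (head at position 2)
Step 7: δ(q1, 0) = (q2, 1, L)  ⊢  0[q2]010□ (head at position 1)
Step 8: δ(q2, 0) = (q2, 0, L)  ⊢  [q2]0010□ (head at position 0)
Step 9: δ(q2, 0) = (q2, 0, L)  ⊢  [q2]□0010□ (head at position -1)
Step 10: δ(q2, □) = (qA, □, R)  ⊢  □[qA]0010□ (head at position 0)
The machine is in qA, so it halts and accepts.
It halts after 10 steps.

Final answer: Yes - halts after 10 steps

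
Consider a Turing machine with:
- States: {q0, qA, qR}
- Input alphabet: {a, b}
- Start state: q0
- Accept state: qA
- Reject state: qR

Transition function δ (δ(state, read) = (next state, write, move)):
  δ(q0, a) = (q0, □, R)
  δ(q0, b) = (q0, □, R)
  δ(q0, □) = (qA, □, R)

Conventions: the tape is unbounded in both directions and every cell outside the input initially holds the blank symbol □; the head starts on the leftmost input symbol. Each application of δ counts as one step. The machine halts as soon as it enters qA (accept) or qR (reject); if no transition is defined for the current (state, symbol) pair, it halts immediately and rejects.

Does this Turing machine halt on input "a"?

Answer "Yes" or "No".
Step 0: [q0]a (head at position 0)
Step 1: δ(q0, a) = (q0, □, R)  ⊢  □[q0]□ (head at position 1)
Step 2: δ(q0, □) = (qA, □, R)  ⊢  □□[qA]□ (head at position 2)
The machine is in qA, so it halts and accepts.
It halts after 2 steps.

Final answer: Yes - halts after 2 steps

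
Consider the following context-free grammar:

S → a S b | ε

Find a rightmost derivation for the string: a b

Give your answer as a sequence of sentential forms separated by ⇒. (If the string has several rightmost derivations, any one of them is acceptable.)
Start with S.
Step 1: the rightmost non-terminal is S; apply S → a S b:  a S b
Step 2: the rightmost non-terminal is S; apply S → ε:  a b

Final answer: S ⇒ a S b ⇒ a b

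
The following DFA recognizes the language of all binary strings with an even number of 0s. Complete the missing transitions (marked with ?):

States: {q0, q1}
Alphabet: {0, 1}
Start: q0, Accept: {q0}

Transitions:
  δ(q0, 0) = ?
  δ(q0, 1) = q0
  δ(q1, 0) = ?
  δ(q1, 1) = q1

What each state remembers (consistent with the given transitions and accept states):
  q0: an even number of 0s has been read so far
  q1: an odd number of 0s has been read so far
Filling in the missing entries:
  δ(q0, 0): in q0 (an even number of 0s has been read so far), after reading 0 we have: an odd number of 0s has been read so far → q1
  δ(q1, 0): in q1 (an odd number of 0s has been read so far), after reading 0 we have: an even number of 0s has been read so far → q0

Final answer: δ(q0, 0) = q1; δ(q1, 0) = q0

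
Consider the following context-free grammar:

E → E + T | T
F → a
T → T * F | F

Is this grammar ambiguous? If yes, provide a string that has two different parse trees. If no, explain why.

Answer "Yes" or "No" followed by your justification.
This is the standard stratified expression grammar: '+' is introduced only by the left-recursive rule E → E + T and '*' only by the left-recursive rule T → T * F, with F → a. For any string, the last '+' must be the one produced at the root E (everything after it is a T containing no '+'), and likewise within each T the last '*' is produced at its root. This fixes the parse tree uniquely (left-associative, '*' binding tighter than '+'), so every string has exactly one parse tree.

Final answer: No - the grammar is unambiguous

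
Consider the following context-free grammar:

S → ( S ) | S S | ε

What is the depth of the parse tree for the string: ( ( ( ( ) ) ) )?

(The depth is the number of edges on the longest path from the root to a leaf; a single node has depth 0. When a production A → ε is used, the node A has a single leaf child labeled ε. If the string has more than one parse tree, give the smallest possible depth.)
The string is 4 nested pairs. The shallowest parse tree applies S → ( S ) 4 times (one node per nested pair, each a child of the previous) and then S → ε in the middle.
S nodes at depths 0..4, ε leaf at depth 5; parentheses leaves are at depths 1..4.
(Using S → S S with an S → ε child anywhere only adds levels, so it cannot give a shallower tree.)
Depth = 5.

Final answer: 5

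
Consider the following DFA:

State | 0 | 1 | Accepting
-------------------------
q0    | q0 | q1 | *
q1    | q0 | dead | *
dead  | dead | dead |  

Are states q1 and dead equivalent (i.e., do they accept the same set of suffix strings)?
Try the suffix ε (the empty string).
From q1: q1 — accepting.
From dead: dead — not accepting.
The two states disagree on this suffix, so they are not equivalent.

Final answer: No. Distinguishing string: ε (the empty string) - accepted from q1 but not from dead.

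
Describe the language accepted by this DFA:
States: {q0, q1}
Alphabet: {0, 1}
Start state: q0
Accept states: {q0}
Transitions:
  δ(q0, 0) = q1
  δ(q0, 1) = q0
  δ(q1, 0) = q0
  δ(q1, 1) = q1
Analyzing the DFA structure:
Start state: q0
Accept states: {q0}
Interpreting what each state remembers (checking against the transitions):
  q0: an even number of 0s has been read so far
  q1: an odd number of 0s has been read so far
  δ(q0, 0): in q0 (an even number of 0s has been read so far), after reading 0 we have: an odd number of 0s has been read so far → q1
  δ(q0, 1): in q0 (an even number of 0s has been read so far), after reading 1 we have: an even number of 0s has been read so far → q0
  δ(q1, 0): in q1 (an odd number of 0s has been read so far), after reading 0 we have: an even number of 0s has been read so far → q0
  δ(q1, 1): in q1 (an odd number of 0s has been read so far), after reading 1 we have: an odd number of 0s has been read so far → q1
A string is accepted iff it ends in {q0}, i.e. an even number of 0s has been read so far.
Language: All binary strings with an even number of 0s

Final answer: All binary strings with an even number of 0s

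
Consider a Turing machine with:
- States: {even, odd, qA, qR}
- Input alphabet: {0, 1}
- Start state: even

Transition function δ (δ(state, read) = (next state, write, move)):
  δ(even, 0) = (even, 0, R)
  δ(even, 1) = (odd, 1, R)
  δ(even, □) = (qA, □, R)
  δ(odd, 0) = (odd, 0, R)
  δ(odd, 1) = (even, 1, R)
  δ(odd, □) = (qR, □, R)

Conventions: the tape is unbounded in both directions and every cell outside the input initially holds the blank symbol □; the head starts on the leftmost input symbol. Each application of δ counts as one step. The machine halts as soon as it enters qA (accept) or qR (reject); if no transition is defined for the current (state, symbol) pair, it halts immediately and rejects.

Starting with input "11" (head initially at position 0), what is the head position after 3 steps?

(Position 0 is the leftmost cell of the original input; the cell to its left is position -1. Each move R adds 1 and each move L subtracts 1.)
Step 0: [even]11 (head at position 0)
Step 1: δ(even, 1) = (odd, 1, R)  ⊢  1[odd]1 (head at position 1)
Step 2: δ(odd, 1) = (even, 1, R)  ⊢  11[even]□ (head at position 2)
Step 3: δ(even, □) = (qA, □, R)  ⊢  11□[qA]□ (head at position 3)
Head position after 3 steps: 3

Final answer: Position 3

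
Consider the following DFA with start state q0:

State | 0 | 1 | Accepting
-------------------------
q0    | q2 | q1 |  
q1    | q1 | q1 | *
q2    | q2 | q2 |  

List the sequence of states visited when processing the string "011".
q0 → q2 → q2 → q2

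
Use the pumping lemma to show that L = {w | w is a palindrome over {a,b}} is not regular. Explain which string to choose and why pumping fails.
Language: L = {w | w is a palindrome over {a,b}} (strings that read the same forwards and backwards)
Step 1: Assume for contradiction that L is regular, with pumping length p.
Step 2: Choose s = a^p b a^p. Then s ∈ L (it reads the same forwards and backwards) and |s| ≥ p.
Step 3: Consider any decomposition s = xyz with |xy| ≤ p and |y| > 0. Since |xy| ≤ p and the first p symbols of s are all a's, y = a^k for some k with 1 ≤ k ≤ p.
Step 4: Pumping up (i = 2): xy²z = a^(p+k) b a^p. Its reverse is a^p b a^(p+k) ≠ a^(p+k) b a^p (the single b is no longer in the middle), so xy²z is not a palindrome and xy²z ∉ L.
This contradicts the pumping lemma, so L is not regular.

Final answer: Choose s = a^p b a^p. Since |xy| ≤ p, y = a^k with k ≥ 1. Then xy²z = a^(p+k) b a^p is not a palindrome, so ∉ L.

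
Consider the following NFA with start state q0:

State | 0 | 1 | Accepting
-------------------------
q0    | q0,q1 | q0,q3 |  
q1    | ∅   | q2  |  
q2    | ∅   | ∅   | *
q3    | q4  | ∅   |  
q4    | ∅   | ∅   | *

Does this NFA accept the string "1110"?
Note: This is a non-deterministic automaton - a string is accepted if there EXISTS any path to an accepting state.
Track the set of states the NFA could be in: start {q0}
Read '1': {q0} → {q0, q3}
Read '1': {q0, q3} → {q0, q3}
Read '1': {q0, q3} → {q0, q3}
Read '0': {q0, q3} → {q0, q1, q4}
Final set {q0, q1, q4} contains accepting state(s) {q4} → accepted.

Final answer: Yes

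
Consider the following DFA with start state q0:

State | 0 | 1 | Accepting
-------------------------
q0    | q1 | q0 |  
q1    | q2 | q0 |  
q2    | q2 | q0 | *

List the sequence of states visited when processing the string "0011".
q0 → q1 → q2 → q0 → q0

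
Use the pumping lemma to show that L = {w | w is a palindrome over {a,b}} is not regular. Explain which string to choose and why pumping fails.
Language: L = {w | w is a palindrome over {a,b}} (strings that read the same forwards and backwards)
Step 1: Assume for contradiction that L is regular, with pumping length p.
Step 2: Choose s = a^p b a^p. Then s ∈ L (it reads the same forwards and backwards) and |s| ≥ p.
Step 3: Consider any decomposition s = xyz with |xy| ≤ p and |y| > 0. Since |xy| ≤ p and the first p symbols of s are all a's, y = a^k for some k with 1 ≤ k ≤ p.
Step 4: Pumping up (i = 2): xy²z = a^(p+k) b a^p. Its reverse is a^p b a^(p+k) ≠ a^(p+k) b a^p (the single b is no longer in the middle), so xy²z is not a palindrome and xy²z ∉ L.
This contradicts the pumping lemma, so L is not regular.

Final answer: Choose s = a^p b a^p. Since |xy| ≤ p, y = a^k with k ≥ 1. Then xy²z = a^(p+k) b a^p is not a palindrome, so ∉ L.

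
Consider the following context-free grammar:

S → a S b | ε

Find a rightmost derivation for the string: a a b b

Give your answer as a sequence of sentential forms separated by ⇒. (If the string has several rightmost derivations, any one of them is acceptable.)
Start with S.
Step 1: the rightmost non-terminal is S; apply S → a S b:  a S b
Step 2: the rightmost non-terminal is S; apply S → a S b:  a a S b b
Step 3: the rightmost non-terminal is S; apply S → ε:  a a b b

Final answer: S ⇒ a S b ⇒ a a S b b ⇒ a a b b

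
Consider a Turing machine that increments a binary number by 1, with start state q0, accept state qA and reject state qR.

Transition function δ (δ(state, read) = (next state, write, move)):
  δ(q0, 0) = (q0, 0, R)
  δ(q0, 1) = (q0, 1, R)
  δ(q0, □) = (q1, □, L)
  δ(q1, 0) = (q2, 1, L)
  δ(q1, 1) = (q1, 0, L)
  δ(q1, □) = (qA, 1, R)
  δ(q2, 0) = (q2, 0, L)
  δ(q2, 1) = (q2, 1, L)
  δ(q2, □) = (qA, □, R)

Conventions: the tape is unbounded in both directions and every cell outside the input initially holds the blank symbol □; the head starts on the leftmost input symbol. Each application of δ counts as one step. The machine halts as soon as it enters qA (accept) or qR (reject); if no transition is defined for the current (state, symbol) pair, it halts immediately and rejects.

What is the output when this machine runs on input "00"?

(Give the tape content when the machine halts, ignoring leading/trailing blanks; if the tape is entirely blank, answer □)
Step 0: [q0]00 (head at position 0)
Step 1: δ(q0, 0) = (q0, 0, R)  ⊢  0[q0]0 (head at position 1)
Step 2: δ(q0, 0) = (q0, 0, R)  ⊢  00[q0]□ (head at position 2)
Step 3: δ(q0, □) = (q1, □, L)  ⊢  0[q1]0□ (head at position 1)
Step 4: δ(q1, 0) = (q2, 1, L)  ⊢  [q2]01□ (head at position 0)
Step 5: δ(q2, 0) = (q2, 0, L)  ⊢  [q2]□01□ (head at position -1)
Step 6: δ(q2, □) = (qA, □, R)  ⊢  □[qA]01□ (head at position 0)
The machine is in qA, so it halts and accepts.
Tape content when halted (ignoring surrounding blanks): 01

Final answer: Output: 01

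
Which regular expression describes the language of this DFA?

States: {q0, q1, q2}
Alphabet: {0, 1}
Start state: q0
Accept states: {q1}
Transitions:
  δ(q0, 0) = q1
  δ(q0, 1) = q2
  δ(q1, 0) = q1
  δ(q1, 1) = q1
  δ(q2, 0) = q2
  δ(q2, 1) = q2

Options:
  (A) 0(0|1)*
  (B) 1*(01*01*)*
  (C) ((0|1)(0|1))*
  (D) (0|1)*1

Testing sample strings against the DFA:
  '10' -> rejected
  '0111' -> accepted
  '1110' -> rejected
  '000' -> accepted
Checking each option for a counterexample:
  (A) 0(0|1)*: agrees with the DFA on all strings of length ≤ 4
  (B) 1*(01*01*)*: ε is rejected by the DFA but matches the regex → eliminated
  (C) ((0|1)(0|1))*: ε is rejected by the DFA but matches the regex → eliminated
  (D) (0|1)*1: '0' is accepted by the DFA but does not match the regex → eliminated
Only (A) 0(0|1)* is consistent with the DFA.

Final answer: (A) 0(0|1)*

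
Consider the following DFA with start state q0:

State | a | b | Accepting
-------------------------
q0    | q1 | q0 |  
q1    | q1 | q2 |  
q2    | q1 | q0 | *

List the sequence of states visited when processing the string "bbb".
q0 → q0 → q0 → q0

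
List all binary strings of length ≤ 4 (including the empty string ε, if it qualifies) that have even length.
Checking every binary string of length 0 to 4:
  Length 0: accepted: ε | rejected: (none)
  Length 1: accepted: (none) | rejected: 0, 1
  Length 2: accepted: 00, 01, 10, 11 | rejected: (none)
  Length 3: accepted: (none) | rejected: 000, 001, 010, 011, 100, 101, 110, 111
  Length 4: accepted: 0000, 0001, 0010, 0011, 0100, 0101, 0110, 0111, 1000, 1001, 1010, 1011, 1100, 1101, 1110, 1111 | rejected: (none)
Total: 21 string(s).

Final answer: ε, 00, 01, 10, 11, 0000, 0001, 0010, 0011, 0100, 0101, 0110, 0111, 1000, 1001, 1010, 1011, 1100, 1101, 1110, 1111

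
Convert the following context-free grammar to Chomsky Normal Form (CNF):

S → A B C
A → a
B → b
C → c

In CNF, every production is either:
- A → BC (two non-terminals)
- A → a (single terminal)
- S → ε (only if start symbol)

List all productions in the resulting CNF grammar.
The grammar has no ε-productions or unit productions to eliminate.
A → a is already in CNF (single terminal) – keep it.
B → b is already in CNF (single terminal) – keep it.
C → c is already in CNF (single terminal) – keep it.
S → A B C has 3 symbols on the right: break it into binary productions S → A X0, X0 → B C.
Resulting CNF grammar (5 productions): A → a; B → b; C → c; S → A X0; X0 → B C

Final answer: A → a; B → b; C → c; S → A X0; X0 → B C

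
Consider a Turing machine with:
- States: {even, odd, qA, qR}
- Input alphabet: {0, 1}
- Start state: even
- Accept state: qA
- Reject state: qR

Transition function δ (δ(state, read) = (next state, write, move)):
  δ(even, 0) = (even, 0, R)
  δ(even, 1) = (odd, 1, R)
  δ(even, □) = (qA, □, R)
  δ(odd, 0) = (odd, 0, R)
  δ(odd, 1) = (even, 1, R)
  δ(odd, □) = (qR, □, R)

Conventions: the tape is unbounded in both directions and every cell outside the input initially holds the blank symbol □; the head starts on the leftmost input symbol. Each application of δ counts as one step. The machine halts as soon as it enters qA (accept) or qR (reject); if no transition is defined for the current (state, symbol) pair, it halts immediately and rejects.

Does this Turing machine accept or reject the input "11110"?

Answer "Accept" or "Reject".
Step 0: [even]11110 (head at position 0)
Step 1: δ(even, 1) = (odd, 1, R)  ⊢  1[odd]1110 (head at position 1)
Step 2: δ(odd, 1) = (even, 1, R)  ⊢  11[even]110 (head at position 2)
Step 3: δ(even, 1) = (odd, 1, R)  ⊢  111[odd]10 (head at position 3)
Step 4: δ(odd, 1) = (even, 1, R)  ⊢  1111[even]0 (head at position 4)
Step 5: δ(even, 0) = (even, 0, R)  ⊢  11110[even]□ (head at position 5)
Step 6: δ(even, □) = (qA, □, R)  ⊢  11110□[qA]□ (head at position 6)
The machine is in qA, so it halts and accepts.

Final answer: Accept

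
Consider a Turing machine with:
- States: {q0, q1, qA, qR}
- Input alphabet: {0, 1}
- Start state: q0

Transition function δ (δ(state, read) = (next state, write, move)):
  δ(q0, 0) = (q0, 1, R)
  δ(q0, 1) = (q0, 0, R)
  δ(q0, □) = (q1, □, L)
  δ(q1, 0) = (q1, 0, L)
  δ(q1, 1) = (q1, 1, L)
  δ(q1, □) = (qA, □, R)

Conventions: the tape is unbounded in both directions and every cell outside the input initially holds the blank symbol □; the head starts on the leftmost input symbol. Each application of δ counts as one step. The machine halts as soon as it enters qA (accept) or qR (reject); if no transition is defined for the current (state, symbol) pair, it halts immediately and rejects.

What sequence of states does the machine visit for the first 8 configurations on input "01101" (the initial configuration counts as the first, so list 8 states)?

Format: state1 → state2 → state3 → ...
Step 0: [q0]01101 (head at position 0)
Step 1: δ(q0, 0) = (q0, 1, R)  ⊢  1[q0]1101 (head at position 1)
Step 2: δ(q0, 1) = (q0, 0, R)  ⊢  10[q0]101 (head at position 2)
Step 3: δ(q0, 1) = (q0, 0, R)  ⊢  100[q0]01 (head at position 3)
Step 4: δ(q0, 0) = (q0, 1, R)  ⊢  1001[q0]1 (head at position 4)
Step 5: δ(q0, 1) = (q0, 0, R)  ⊢  10010[q0]□ (head at position 5)
Step 6: δ(q0, □) = (q1, □, L)  ⊢  1001[q1]0□ (head at position 4)
Step 7: δ(q1, 0) = (q1, 0, L)  ⊢  100[q1]10□ (head at position 3)
Reading off the states of these 8 configurations: q0 → q0 → q0 → q0 → q0 → q0 → q1 → q1

Final answer: q0 → q0 → q0 → q0 → q0 → q0 → q1 → q1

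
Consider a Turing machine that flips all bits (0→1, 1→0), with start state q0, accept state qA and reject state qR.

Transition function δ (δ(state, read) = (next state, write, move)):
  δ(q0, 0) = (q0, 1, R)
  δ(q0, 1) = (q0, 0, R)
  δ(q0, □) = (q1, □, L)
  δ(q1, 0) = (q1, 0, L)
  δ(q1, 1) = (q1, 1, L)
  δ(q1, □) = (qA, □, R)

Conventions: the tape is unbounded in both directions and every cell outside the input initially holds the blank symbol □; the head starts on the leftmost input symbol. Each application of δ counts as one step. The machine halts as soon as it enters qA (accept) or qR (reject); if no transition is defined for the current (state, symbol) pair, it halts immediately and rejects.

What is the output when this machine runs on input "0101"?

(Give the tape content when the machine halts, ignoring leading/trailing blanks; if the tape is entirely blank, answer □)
Step 0: [q0]0101 (head at position 0)
Step 1: δ(q0, 0) = (q0, 1, R)  ⊢  1[q0]101 (head at position 1)
Step 2: δ(q0, 1) = (q0, 0, R)  ⊢  10[q0]01 (head at position 2)
Step 3: δ(q0, 0) = (q0, 1, R)  ⊢  101[q0]1 (head at position 3)
Step 4: δ(q0, 1) = (q0, 0, R)  ⊢  1010[q0]□ (head at position 4)
Step 5: δ(q0, □) = (q1, □, L)  ⊢  101[q1]0□ (head at position 3)
Step 6: δ(q1, 0) = (q1, 0, L)  ⊢  10[q1]10□ (head at position 2)
Step 7: δ(q1, 1) = (q1, 1, L)  ⊢  1[q1]010□ (head at position 1)
Step 8: δ(q1, 0) = (q1, 0, L)  ⊢  [q1]1010□ (head at position 0)
Step 9: δ(q1, 1) = (q1, 1, L)  ⊢  [q1]□1010□ (head at position -1)
Step 10: δ(q1, □) = (qA, □, R)  ⊢  □[qA]1010□ (head at position 0)
The machine is in qA, so it halts and accepts.
Tape content when halted (ignoring surrounding blanks): 1010

Final answer: Output: 1010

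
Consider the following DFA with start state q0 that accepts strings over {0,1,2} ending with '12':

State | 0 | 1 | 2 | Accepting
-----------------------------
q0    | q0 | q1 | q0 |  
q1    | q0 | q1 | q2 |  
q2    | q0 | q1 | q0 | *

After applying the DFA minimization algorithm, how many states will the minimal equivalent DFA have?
All 3 states are reachable from q0, so none can be removed as unreachable.
Table-filling: first mark every (accepting, non-accepting) pair as distinguishable (accepting: {q2}; non-accepting: {q0, q1}).
Round 1: (q0, q1) on '2' go to q0 and q2, already distinguishable → mark.
Every pair of states is distinguishable, so the DFA is already minimal.
Equivalence classes: {q0}, {q1}, {q2} → 3 states.

Final answer: 3 states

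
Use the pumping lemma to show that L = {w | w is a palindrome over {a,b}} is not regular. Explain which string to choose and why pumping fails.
Language: L = {w | w is a palindrome over {a,b}} (strings that read the same forwards and backwards)
Step 1: Assume for contradiction that L is regular, with pumping length p.
Step 2: Choose s = a^p b a^p. Then s ∈ L (it reads the same forwards and backwards) and |s| ≥ p.
Step 3: Consider any decomposition s = xyz with |xy| ≤ p and |y| > 0. Since |xy| ≤ p and the first p symbols of s are all a's, y = a^k for some k with 1 ≤ k ≤ p.
Step 4: Pumping up (i = 2): xy²z = a^(p+k) b a^p. Its reverse is a^p b a^(p+k) ≠ a^(p+k) b a^p (the single b is no longer in the middle), so xy²z is not a palindrome and xy²z ∉ L.
This contradicts the pumping lemma, so L is not regular.

Final answer: Choose s = a^p b a^p. Since |xy| ≤ p, y = a^k with k ≥ 1. Then xy²z = a^(p+k) b a^p is not a palindrome, so ∉ L.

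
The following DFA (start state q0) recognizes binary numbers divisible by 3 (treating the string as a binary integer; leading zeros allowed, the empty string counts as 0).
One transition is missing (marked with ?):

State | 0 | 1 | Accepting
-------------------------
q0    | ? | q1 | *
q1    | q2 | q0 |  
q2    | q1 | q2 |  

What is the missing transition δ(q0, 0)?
q0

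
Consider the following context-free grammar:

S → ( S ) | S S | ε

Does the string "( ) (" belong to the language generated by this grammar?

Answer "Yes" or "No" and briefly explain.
Each production adds parentheses only in matched pairs (S → ( S )) or none at all, so every derived string has equally many '(' and ')'. The string ( ) ( has two '(' and one ')', so it cannot be derived.

Final answer: No - no valid derivation exists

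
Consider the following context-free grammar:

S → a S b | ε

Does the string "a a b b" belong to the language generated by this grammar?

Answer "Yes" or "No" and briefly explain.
A derivation exists: S ⇒ a S b ⇒ a a S b b ⇒ a a b b (using S → a S b twice, then S → ε).

Final answer: Yes - a valid derivation exists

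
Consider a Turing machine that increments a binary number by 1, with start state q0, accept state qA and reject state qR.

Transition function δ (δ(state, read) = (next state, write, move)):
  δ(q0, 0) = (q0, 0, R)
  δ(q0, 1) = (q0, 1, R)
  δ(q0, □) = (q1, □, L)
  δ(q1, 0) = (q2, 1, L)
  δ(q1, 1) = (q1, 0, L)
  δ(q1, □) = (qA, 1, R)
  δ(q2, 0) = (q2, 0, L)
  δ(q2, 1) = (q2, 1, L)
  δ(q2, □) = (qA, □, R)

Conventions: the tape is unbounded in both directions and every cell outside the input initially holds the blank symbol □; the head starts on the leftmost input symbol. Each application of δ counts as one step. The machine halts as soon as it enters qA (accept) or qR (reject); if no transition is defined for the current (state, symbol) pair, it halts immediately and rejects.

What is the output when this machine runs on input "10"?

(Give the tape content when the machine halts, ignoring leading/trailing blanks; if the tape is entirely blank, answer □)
Step 0: [q0]10 (head at position 0)
Step 1: δ(q0, 1) = (q0, 1, R)  ⊢  1[q0]0 (head at position 1)
Step 2: δ(q0, 0) = (q0, 0, R)  ⊢  10[q0]□ (head at position 2)
Step 3: δ(q0, □) = (q1, □, L)  ⊢  1[q1]0□ (head at position 1)
Step 4: δ(q1, 0) = (q2, 1, L)  ⊢  [q2]11□ (head at position 0)
Step 5: δ(q2, 1) = (q2, 1, L)  ⊢  [q2]□11□ (head at position -1)
Step 6: δ(q2, □) = (qA, □, R)  ⊢  □[qA]11□ (head at position 0)
The machine is in qA, so it halts and accepts.
Tape content when halted (ignoring surrounding blanks): 11

Final answer: Output: 11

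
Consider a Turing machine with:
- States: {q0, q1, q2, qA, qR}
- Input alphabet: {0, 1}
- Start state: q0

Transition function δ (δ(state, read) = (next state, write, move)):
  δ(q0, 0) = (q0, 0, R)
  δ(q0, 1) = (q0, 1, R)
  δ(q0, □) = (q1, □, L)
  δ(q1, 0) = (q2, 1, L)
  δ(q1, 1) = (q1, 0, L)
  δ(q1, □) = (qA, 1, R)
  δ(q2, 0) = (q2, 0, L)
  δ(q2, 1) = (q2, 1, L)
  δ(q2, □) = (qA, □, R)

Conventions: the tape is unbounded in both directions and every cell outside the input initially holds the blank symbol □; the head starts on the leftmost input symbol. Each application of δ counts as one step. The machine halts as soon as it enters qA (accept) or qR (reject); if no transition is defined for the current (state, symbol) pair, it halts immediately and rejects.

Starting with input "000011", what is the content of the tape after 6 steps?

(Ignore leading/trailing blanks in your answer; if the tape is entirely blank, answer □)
Step 0: [q0]000011 (head at position 0)
Step 1: δ(q0, 0) = (q0, 0, R)  ⊢  0[q0]00011 (head at position 1)
Step 2: δ(q0, 0) = (q0, 0, R)  ⊢  00[q0]0011 (head at position 2)
Step 3: δ(q0, 0) = (q0, 0, R)  ⊢  000[q0]011 (head at position 3)
Step 4: δ(q0, 0) = (q0, 0, R)  ⊢  0000[q0]11 (head at position 4)
Step 5: δ(q0, 1) = (q0, 1, R)  ⊢  00001[q0]1 (head at position 5)
Step 6: δ(q0, 1) = (q0, 1, R)  ⊢  000011[q0]□ (head at position 6)
Tape after 6 steps (ignoring surrounding blanks): 000011

Final answer: Tape: 000011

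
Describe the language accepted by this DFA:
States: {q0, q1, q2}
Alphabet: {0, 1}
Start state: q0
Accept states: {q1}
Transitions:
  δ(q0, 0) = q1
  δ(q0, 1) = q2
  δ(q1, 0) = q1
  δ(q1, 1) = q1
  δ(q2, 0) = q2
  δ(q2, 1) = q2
Analyzing the DFA structure:
Start state: q0
Accept states: {q1}
Interpreting what each state remembers (checking against the transitions):
  q0: nothing has been read yet
  q1: the first symbol was 0
  q2: the first symbol was 1 (trap state)
  δ(q0, 0): in q0 (nothing has been read yet), after reading 0 we have: the first symbol was 0 → q1
  δ(q0, 1): in q0 (nothing has been read yet), after reading 1 we have: the first symbol was 1 (trap state) → q2
  δ(q1, 0): in q1 (the first symbol was 0), after reading 0 we have: the first symbol was 0 → q1
  δ(q1, 1): in q1 (the first symbol was 0), after reading 1 we have: the first symbol was 0 → q1
  δ(q2, 0): in q2 (the first symbol was 1 (trap state)), after reading 0 we have: the first symbol was 1 (trap state) → q2
  δ(q2, 1): in q2 (the first symbol was 1 (trap state)), after reading 1 we have: the first symbol was 1 (trap state) → q2
A string is accepted iff it ends in {q1}, i.e. the first symbol was 0.
Language: All binary strings starting with 0

Final answer: All binary strings starting with 0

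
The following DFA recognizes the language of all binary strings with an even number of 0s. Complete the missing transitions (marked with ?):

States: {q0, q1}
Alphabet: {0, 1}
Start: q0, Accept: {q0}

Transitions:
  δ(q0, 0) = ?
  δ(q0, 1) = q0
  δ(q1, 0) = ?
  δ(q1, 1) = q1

What each state remembers (consistent with the given transitions and accept states):
  q0: an even number of 0s has been read so far
  q1: an odd number of 0s has been read so far
Filling in the missing entries:
  δ(q0, 0): in q0 (an even number of 0s has been read so far), after reading 0 we have: an odd number of 0s has been read so far → q1
  δ(q1, 0): in q1 (an odd number of 0s has been read so far), after reading 0 we have: an even number of 0s has been read so far → q0

Final answer: δ(q0, 0) = q1; δ(q1, 0) = q0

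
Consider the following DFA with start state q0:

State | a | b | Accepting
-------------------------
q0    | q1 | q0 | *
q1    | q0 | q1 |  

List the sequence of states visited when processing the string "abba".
q0 → q1 → q1 → q1 → q0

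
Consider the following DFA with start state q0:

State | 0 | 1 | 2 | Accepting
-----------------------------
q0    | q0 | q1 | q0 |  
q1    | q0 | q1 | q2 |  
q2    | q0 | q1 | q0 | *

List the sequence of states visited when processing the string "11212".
q0 → q1 → q1 → q2 → q1 → q2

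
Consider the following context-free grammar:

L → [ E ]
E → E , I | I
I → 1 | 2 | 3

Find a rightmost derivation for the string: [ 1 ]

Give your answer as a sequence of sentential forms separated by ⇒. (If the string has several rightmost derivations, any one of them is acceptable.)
Start with L.
Step 1: the rightmost non-terminal is L; apply L → [ E ]:  [ E ]
Step 2: the rightmost non-terminal is E; apply E → I:  [ I ]
Step 3: the rightmost non-terminal is I; apply I → 1:  [ 1 ]

Final answer: L ⇒ [ E ] ⇒ [ I ] ⇒ [ 1 ]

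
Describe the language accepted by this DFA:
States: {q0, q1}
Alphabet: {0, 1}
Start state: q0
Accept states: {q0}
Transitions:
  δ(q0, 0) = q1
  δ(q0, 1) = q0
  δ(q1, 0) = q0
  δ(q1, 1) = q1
Analyzing the DFA structure:
Start state: q0
Accept states: {q0}
Interpreting what each state remembers (checking against the transitions):
  q0: an even number of 0s has been read so far
  q1: an odd number of 0s has been read so far
  δ(q0, 0): in q0 (an even number of 0s has been read so far), after reading 0 we have: an odd number of 0s has been read so far → q1
  δ(q0, 1): in q0 (an even number of 0s has been read so far), after reading 1 we have: an even number of 0s has been read so far → q0
  δ(q1, 0): in q1 (an odd number of 0s has been read so far), after reading 0 we have: an even number of 0s has been read so far → q0
  δ(q1, 1): in q1 (an odd number of 0s has been read so far), after reading 1 we have: an odd number of 0s has been read so far → q1
A string is accepted iff it ends in {q0}, i.e. an even number of 0s has been read so far.
Language: All binary strings with an even number of 0s

Final answer: All binary strings with an even number of 0s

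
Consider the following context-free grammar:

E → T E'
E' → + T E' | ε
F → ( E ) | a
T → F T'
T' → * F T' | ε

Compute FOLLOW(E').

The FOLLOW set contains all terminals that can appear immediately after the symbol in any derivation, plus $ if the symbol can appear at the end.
Useful FIRST sets: FIRST(E') = {+, ε}, FIRST(T') = {*, ε} (both E' and T' are nullable).
FOLLOW(E): E is the start symbol → $; E appears in F → ( E ) followed by ')' → FOLLOW(E) = {), $}.
FOLLOW(E'): E' appears at the right end of E → T E' and of E' → + T E', so FOLLOW(E') ⊇ FOLLOW(E) (the second occurrence adds nothing new). FOLLOW(E') = {), $}.

Final answer: {$, )}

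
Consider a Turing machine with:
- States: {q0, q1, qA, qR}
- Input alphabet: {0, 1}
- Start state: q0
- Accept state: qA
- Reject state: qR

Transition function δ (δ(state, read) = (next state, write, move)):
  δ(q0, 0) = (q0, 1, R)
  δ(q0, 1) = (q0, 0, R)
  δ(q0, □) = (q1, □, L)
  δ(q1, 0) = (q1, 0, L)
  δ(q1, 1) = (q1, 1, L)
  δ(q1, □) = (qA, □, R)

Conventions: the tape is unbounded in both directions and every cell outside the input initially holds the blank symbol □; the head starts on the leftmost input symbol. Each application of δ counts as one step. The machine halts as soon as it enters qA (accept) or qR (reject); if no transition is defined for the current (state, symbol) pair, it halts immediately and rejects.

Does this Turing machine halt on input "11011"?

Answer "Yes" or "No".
Step 0: [q0]11011 (head at position 0)
Step 1: δ(q0, 1) = (q0, 0, R)  ⊢  0[q0]1011 (head at position 1)
Step 2: δ(q0, 1) = (q0, 0, R)  ⊢  00[q0]011 (head at position 2)
Step 3: δ(q0, 0) = (q0, 1, R)  ⊢  001[q0]11 (head at position 3)
Step 4: δ(q0, 1) = (q0, 0, R)  ⊢  0010[q0]1 (head at position 4)
Step 5: δ(q0, 1) = (q0, 0, R)  ⊢  00100[q0]□ (head at position 5)
Step 6: δ(q0, □) = (q1, □, L)  ⊢  0010[q1]0□ (head at position 4)
Step 7: δ(q1, 0) = (q1, 0, L)  ⊢  001[q1]00□ (head at position 3)
Step 8: δ(q1, 0) = (q1, 0, L)  ⊢  00[q1]100□ (head at position 2)
Step 9: δ(q1, 1) = (q1, 1, L)  ⊢  0[q1]0100□ (head at position 1)
Step 10: δ(q1, 0) = (q1, 0, L)  ⊢  [q1]00100□ (head at position 0)
Step 11: δ(q1, 0) = (q1, 0, L)  ⊢  [q1]□00100□ (head at position -1)
Step 12: δ(q1, □) = (qA, □, R)  ⊢  □[qA]00100□ (head at position 0)
The machine is in qA, so it halts and accepts.
It halts after 12 steps.

Final answer: Yes - halts after 12 steps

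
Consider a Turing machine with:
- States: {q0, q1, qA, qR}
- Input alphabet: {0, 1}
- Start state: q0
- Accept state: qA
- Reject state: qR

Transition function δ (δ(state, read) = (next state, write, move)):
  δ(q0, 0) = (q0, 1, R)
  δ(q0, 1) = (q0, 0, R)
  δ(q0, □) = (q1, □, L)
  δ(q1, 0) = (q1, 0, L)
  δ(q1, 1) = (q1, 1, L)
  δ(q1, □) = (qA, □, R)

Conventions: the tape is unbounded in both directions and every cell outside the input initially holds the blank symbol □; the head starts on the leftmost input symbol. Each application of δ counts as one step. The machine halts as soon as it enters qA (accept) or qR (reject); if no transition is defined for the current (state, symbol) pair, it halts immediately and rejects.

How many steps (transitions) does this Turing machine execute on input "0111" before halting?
Step 0: [q0]0111 (head at position 0)
Step 1: δ(q0, 0) = (q0, 1, R)  ⊢  1[q0]111 (head at position 1)
Step 2: δ(q0, 1) = (q0, 0, R)  ⊢  10[q0]11 (head at position 2)
Step 3: δ(q0, 1) = (q0, 0, R)  ⊢  100[q0]1 (head at position 3)
Step 4: δ(q0, 1) = (q0, 0, R)  ⊢  1000[q0]□ (head at position 4)
Step 5: δ(q0, □) = (q1, □, L)  ⊢  100[q1]0□ (head at position 3)
Step 6: δ(q1, 0) = (q1, 0, L)  ⊢  10[q1]00□ (head at position 2)
Step 7: δ(q1, 0) = (q1, 0, L)  ⊢  1[q1]000□ (head at position 1)
Step 8: δ(q1, 0) = (q1, 0, L)  ⊢  [q1]1000□ (head at position 0)
Step 9: δ(q1, 1) = (q1, 1, L)  ⊢  [q1]□1000□ (head at position -1)
Step 10: δ(q1, □) = (qA, □, R)  ⊢  □[qA]1000□ (head at position 0)
The machine is in qA, so it halts and accepts.
Number of transitions executed: 10.

Final answer: 10 steps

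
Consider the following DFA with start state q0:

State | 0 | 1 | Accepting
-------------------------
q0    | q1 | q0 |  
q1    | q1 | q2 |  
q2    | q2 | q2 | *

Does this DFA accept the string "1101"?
Start in q0.
Read '1': q0 → q0
Read '1': q0 → q0
Read '0': q0 → q1
Read '1': q1 → q2
Final state q2 is accepting, so the string is accepted.

Final answer: Yes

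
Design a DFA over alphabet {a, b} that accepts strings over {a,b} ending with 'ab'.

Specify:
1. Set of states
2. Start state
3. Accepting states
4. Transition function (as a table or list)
One valid DFA (any DFA recognizing the same language is acceptable):
States: {q0, q1, q2}
Start: q0
Accepting: {q2}
Transitions (accepting states marked with *):
State | a | b | Accepting
-------------------------
q0    | q1 | q0 |  
q1    | q1 | q2 |  
q2    | q1 | q0 | *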